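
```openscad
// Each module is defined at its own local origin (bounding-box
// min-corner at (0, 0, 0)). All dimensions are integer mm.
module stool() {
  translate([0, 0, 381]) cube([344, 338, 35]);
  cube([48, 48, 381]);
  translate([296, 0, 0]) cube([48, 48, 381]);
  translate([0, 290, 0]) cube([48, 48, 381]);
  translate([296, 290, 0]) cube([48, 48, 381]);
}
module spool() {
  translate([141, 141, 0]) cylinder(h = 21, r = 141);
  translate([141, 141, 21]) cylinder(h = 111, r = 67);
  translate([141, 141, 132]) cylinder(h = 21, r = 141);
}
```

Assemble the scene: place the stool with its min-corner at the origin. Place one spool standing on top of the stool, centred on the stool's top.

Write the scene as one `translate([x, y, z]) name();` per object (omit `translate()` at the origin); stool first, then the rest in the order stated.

stool();
translate([31, 28, 416]) spool();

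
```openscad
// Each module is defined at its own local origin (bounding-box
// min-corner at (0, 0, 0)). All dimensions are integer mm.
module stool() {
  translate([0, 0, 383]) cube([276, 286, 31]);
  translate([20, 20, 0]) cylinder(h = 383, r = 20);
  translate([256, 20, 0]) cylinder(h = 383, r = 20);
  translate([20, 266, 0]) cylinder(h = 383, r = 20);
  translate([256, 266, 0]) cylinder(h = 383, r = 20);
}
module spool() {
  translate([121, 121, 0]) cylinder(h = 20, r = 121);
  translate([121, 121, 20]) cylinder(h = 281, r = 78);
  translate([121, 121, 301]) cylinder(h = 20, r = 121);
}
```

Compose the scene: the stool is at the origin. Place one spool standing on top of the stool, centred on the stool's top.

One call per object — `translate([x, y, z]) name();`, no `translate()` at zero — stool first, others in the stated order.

stool();
translate([17, 22, 414]) spool();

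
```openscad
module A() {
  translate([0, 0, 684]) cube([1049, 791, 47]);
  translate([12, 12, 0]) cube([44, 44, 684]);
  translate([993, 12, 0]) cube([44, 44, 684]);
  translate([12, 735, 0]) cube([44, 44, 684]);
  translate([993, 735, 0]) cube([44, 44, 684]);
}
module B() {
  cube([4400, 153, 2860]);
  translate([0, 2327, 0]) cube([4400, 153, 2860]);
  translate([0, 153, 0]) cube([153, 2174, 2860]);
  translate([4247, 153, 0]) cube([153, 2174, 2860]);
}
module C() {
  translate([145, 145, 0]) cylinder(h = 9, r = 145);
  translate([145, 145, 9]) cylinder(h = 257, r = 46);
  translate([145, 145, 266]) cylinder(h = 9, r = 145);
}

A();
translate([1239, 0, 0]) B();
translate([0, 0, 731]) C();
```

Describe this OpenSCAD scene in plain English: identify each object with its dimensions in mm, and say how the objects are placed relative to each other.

A is a table with a 1049×791 mm rectangular top, 47 mm thick, top surface at z = 731 mm, supported by four 44×44 mm square legs, each inset 12 mm from the nearest pair of top edges, running from the floor.

B is a box-shaped house frame (walls only): outside footprint 4400×2480 mm, wall height 2860 mm, wall thickness 153 mm. The two y-facing walls run the full x-width; the two x-facing walls fit between the inner faces of the y-facing walls.

C is a spool: two coaxial disc flanges of radius 145 mm and thickness 9 mm, joined by a core cylinder of radius 46 mm and height 257 mm. The lower flange rests on z = 0 and the three cylinders share a vertical axis.

The house frame is on the floor beside the table on its +x side. The spool is on top of the table.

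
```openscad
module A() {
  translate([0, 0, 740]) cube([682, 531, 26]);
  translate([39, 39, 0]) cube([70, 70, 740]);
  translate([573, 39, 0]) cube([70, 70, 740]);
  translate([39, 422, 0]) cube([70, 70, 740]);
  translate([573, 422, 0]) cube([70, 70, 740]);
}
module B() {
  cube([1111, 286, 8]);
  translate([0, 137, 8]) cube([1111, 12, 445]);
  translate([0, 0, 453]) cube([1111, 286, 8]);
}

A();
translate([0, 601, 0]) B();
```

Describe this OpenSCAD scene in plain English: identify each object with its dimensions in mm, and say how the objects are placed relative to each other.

A is a rectangular dining table. The top is 682×531×26 mm with its upper surface at z = 766 mm. It stands on four 70×70 mm square legs, each inset 39 mm from the nearest pair of top edges, running from the floor to the underside of the top.

B is an I-beam lying along x, 1111 mm long. Overall section height 461 mm. Two flanges 286 mm wide (y) and 8 mm thick, one on the floor and one at the top; a web 12 mm thick runs between them, centred on the flange width.

The I-beam is on the floor beside the table on its +y side.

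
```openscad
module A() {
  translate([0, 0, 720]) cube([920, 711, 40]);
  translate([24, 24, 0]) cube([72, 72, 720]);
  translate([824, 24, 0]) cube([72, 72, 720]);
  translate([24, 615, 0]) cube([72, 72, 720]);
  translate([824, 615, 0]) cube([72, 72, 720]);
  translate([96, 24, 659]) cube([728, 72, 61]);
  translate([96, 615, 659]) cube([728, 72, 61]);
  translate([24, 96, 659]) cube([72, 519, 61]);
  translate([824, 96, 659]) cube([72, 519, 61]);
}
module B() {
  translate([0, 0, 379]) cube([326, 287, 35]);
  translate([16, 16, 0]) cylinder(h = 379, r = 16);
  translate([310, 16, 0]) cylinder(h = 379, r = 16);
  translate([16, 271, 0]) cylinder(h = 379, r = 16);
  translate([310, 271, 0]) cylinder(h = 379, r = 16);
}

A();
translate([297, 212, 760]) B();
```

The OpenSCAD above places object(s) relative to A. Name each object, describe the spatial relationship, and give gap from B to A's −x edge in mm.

A is a table. B is a stool. The stool is on top of the table, centred. The gap from the stool to the table's −x edge is 297 mm.

The stool's min-x is at 297; the table's min-x is 0; gap = 297 mm.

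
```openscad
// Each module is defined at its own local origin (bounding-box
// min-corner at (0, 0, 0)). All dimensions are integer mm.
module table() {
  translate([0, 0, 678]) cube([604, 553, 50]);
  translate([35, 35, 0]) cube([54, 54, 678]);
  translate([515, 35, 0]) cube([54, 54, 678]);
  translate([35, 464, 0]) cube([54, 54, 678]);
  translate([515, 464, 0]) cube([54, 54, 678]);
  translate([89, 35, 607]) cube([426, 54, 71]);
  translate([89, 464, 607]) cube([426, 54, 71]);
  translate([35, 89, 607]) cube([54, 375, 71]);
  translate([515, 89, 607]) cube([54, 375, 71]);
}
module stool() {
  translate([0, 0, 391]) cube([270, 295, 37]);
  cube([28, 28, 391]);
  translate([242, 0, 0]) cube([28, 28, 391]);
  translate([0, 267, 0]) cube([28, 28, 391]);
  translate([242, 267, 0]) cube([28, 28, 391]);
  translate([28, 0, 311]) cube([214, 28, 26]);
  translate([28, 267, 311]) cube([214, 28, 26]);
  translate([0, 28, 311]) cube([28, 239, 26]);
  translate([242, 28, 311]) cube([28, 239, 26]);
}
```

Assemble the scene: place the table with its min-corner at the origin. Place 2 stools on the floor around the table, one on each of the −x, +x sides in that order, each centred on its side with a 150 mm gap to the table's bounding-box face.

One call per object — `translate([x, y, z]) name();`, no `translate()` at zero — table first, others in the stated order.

table();
translate([-420, 129, 0]) stool();
translate([754, 129, 0]) stool();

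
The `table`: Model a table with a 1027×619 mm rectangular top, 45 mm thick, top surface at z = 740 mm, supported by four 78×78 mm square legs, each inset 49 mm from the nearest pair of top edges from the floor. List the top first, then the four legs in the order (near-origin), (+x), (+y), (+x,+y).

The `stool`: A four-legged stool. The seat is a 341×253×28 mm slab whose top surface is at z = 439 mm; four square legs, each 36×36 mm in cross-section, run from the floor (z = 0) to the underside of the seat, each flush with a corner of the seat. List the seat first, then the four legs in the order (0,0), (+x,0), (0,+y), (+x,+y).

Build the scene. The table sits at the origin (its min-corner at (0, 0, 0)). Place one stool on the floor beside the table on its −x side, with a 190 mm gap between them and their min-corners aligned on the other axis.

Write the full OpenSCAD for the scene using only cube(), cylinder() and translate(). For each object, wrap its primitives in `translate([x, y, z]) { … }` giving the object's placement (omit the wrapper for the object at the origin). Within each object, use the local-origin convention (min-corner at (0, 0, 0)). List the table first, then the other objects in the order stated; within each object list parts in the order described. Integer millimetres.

translate([0, 0, 695]) cube([1027, 619, 45]);
translate([49, 49, 0]) cube([78, 78, 695]);
translate([900, 49, 0]) cube([78, 78, 695]);
translate([49, 492, 0]) cube([78, 78, 695]);
translate([900, 492, 0]) cube([78, 78, 695]);
translate([-531, 0, 0]) {
  translate([0, 0, 411]) cube([341, 253, 28]);
  cube([36, 36, 411]);
  translate([305, 0, 0]) cube([36, 36, 411]);
  translate([0, 217, 0]) cube([36, 36, 411]);
  translate([305, 217, 0]) cube([36, 36, 411]);
}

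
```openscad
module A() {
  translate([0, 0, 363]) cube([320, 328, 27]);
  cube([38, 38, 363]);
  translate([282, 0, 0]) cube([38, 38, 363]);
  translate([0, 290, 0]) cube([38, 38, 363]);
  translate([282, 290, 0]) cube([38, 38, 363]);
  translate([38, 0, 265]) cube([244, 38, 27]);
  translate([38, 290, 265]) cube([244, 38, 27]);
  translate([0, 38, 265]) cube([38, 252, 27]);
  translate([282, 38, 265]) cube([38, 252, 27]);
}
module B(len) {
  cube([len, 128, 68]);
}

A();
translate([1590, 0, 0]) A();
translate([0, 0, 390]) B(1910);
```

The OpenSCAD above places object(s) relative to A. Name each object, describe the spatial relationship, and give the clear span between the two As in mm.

Second stool starts at x = 1590; first ends at x = 320; clear span = 1590 − 320 = 1270 mm.

A is a stool. B is a beam. A beam spans the tops of two stools. The clear span between the two stools is 1270 mm.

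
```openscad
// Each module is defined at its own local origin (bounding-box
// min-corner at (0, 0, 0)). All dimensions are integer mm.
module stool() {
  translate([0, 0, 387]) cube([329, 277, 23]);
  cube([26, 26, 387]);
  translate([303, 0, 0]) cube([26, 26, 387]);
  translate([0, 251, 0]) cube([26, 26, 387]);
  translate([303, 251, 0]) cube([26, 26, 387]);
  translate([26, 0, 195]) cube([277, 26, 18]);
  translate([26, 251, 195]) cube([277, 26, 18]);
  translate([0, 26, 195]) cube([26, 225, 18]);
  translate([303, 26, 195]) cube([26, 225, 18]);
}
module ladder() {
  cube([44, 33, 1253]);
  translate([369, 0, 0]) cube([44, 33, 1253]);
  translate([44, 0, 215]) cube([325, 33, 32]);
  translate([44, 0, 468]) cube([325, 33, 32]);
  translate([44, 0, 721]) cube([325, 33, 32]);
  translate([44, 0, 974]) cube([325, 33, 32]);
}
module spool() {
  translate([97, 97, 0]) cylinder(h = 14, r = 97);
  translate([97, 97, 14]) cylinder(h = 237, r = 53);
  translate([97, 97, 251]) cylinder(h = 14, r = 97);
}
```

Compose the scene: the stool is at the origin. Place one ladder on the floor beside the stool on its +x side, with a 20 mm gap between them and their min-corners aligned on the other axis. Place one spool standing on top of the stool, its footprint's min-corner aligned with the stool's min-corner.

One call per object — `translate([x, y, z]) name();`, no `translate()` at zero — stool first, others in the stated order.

stool();
translate([349, 0, 0]) ladder();
translate([0, 0, 410]) spool();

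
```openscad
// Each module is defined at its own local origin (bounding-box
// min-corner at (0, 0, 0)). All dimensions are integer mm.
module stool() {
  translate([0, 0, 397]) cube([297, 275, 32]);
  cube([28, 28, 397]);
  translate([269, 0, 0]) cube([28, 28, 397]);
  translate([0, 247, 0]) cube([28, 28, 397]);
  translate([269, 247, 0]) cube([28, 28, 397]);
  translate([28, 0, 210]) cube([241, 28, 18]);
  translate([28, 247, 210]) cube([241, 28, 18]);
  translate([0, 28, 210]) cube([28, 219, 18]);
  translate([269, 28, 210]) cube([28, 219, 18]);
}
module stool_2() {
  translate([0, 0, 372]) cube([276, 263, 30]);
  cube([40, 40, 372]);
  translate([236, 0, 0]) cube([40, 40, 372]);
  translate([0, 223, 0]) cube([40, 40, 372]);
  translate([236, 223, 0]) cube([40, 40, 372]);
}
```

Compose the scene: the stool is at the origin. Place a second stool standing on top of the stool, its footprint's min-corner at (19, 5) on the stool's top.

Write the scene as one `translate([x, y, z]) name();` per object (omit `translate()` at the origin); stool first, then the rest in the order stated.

stool();
translate([19, 5, 429]) stool_2();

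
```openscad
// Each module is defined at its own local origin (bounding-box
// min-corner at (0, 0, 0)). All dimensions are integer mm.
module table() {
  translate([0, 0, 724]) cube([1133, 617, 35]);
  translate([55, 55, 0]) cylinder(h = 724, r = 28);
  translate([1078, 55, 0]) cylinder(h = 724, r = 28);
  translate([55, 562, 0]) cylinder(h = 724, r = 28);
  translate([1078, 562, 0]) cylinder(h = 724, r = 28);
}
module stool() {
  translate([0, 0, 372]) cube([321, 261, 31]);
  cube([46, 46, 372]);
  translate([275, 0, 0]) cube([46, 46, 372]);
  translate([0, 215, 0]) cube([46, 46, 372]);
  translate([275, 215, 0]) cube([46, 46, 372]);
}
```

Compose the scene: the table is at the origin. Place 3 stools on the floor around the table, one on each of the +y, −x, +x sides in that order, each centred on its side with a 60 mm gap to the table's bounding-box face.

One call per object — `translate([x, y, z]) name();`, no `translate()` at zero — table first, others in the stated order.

table();
translate([406, 677, 0]) stool();
translate([-381, 178, 0]) stool();
translate([1193, 178, 0]) stool();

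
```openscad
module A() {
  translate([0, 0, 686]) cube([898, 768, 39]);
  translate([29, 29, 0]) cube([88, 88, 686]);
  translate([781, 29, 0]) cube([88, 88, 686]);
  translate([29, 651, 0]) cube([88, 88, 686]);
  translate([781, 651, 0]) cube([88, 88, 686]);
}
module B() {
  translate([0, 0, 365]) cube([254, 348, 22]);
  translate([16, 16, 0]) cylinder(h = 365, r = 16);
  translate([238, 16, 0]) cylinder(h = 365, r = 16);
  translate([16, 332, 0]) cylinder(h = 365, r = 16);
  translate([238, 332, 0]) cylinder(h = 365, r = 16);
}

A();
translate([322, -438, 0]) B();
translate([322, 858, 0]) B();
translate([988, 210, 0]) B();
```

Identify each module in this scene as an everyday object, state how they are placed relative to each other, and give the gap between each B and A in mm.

Each stool's nearest face is 90 mm from the table's bounding box.

A is a table. B is a stool. Three stools sit around the table at the −y, +y, +x sides. The gap between each stool and the table is 90 mm.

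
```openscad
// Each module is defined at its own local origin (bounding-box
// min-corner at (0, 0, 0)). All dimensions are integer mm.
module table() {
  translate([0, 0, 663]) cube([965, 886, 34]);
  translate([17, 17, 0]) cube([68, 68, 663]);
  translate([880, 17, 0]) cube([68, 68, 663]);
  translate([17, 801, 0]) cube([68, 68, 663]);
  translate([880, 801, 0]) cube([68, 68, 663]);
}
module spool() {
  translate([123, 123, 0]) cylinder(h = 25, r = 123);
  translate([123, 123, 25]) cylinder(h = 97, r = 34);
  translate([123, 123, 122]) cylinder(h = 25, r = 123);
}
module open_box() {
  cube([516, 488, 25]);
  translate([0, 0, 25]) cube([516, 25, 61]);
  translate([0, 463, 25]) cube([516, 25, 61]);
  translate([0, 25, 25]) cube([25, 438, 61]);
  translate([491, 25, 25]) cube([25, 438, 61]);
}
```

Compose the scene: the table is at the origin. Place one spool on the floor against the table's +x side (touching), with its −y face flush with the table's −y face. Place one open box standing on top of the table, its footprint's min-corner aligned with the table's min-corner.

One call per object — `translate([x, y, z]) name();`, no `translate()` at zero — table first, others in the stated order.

table();
translate([965, 0, 0]) spool();
translate([0, 0, 697]) open_box();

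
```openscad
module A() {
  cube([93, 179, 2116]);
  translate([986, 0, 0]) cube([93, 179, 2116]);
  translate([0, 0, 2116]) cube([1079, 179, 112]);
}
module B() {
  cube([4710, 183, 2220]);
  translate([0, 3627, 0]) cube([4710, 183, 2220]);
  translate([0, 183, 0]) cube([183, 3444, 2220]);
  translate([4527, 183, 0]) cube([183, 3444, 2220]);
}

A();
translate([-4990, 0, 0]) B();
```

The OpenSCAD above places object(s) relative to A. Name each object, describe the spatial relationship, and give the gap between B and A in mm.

The house frame's nearest face is 280 mm from the door frame's −x face.

A is a door frame. B is a house frame. The house frame is on the floor beside the door frame on its −x side. The gap between the house frame and the door frame is 280 mm.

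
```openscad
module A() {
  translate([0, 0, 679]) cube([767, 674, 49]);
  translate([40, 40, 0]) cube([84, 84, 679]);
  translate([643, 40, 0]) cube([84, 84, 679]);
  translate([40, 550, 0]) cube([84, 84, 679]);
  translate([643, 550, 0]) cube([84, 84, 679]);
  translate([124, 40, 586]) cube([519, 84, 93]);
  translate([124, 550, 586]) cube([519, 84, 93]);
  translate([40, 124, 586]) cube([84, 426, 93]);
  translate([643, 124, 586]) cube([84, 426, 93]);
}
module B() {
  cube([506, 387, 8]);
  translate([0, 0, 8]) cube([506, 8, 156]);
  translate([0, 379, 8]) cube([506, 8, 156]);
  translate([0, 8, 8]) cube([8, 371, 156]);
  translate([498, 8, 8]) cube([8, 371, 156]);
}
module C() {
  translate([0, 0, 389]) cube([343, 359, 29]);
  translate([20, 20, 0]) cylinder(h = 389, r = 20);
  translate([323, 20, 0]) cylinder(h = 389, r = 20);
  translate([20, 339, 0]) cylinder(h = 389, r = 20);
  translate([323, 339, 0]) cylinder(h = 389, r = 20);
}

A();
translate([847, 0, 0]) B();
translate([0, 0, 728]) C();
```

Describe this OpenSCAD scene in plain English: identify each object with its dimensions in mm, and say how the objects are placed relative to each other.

A is a rectangular dining table. The top is 767×674×49 mm with its upper surface at z = 728 mm. It stands on four 84×84 mm square legs, each inset 40 mm from the nearest pair of top edges, running from the floor to the underside of the top. Four apron rails, 84 mm thick and 93 mm tall, run between adjacent legs with their top edges flush with the underside of the top and their outer faces flush with the legs' outer faces.

B is an open-topped rectangular box: outside dimensions 506×387×164 mm, with a uniform wall and base thickness of 8 mm. The base is a full 506×387 slab on the floor; four walls sit on top of the base. The front and back walls (the −y and +y sides) span the full width; the two side walls fit between them.

C is a four-legged stool. The seat is 343×359 mm, 29 mm thick, top at z = 418 mm. It stands on four round legs, each 40 mm in diameter, from z = 0 to the seat underside, each leg's axis is inset half a diameter from the nearest pair of seat edges (so the leg's bounding box is flush with the corner).

The open box is on the floor beside the table on its +x side. The stool is on top of the table.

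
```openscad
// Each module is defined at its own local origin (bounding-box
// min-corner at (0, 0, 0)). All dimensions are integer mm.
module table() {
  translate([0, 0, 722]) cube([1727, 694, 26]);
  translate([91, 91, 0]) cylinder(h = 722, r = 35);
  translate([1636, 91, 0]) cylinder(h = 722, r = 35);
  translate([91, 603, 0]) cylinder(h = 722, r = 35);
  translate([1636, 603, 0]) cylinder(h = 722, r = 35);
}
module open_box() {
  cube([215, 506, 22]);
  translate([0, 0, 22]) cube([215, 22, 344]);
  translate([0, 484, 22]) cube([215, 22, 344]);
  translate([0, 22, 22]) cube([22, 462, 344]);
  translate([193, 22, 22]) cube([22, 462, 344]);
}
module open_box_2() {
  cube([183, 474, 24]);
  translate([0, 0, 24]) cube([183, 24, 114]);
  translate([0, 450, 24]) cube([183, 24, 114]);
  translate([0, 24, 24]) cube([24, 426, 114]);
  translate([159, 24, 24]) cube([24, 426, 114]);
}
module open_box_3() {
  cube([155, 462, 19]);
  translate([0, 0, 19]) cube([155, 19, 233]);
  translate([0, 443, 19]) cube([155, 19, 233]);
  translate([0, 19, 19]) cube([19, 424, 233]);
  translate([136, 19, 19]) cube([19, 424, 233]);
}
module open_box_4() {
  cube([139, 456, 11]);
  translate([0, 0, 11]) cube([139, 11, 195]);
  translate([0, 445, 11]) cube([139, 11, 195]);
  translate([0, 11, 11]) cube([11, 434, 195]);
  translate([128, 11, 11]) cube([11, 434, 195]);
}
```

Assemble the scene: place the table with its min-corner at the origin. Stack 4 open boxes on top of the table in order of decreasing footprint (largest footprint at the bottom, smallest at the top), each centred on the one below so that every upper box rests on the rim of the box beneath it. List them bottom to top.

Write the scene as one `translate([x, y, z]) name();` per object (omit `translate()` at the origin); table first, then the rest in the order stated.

table();
translate([756, 94, 748]) open_box();
translate([772, 110, 1114]) open_box_2();
translate([786, 116, 1252]) open_box_3();
translate([794, 119, 1504]) open_box_4();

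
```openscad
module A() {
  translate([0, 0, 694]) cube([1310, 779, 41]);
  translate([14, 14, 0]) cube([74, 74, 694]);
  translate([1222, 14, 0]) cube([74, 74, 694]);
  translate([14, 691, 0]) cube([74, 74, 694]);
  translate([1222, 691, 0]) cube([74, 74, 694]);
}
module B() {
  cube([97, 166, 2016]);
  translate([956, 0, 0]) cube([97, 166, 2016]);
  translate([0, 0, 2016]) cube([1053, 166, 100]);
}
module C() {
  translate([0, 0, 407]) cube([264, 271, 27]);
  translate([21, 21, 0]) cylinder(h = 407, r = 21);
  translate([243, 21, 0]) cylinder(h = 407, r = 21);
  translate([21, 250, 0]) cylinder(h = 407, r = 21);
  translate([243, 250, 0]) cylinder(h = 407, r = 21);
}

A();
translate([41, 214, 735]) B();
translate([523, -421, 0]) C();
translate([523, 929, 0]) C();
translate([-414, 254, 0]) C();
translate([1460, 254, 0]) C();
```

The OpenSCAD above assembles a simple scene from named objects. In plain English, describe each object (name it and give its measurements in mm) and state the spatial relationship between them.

A is a rectangular dining table. The top is 1310×779×41 mm with its upper surface at z = 735 mm. It stands on four 74×74 mm square legs, each inset 14 mm from the nearest pair of top edges, running from the floor to the underside of the top.

B is a door frame. The clear opening is 859 mm wide and 2016 mm high. Two 97 mm wide jambs, 166 mm deep, stand either side of the opening from the floor to the top of the opening. A 100 mm thick head sits across the top of both jambs, spanning the full outside width of the frame.

C is a four-legged stool. The seat is 264×271 mm, 27 mm thick, top at z = 434 mm. It stands on four round legs, each 42 mm in diameter, from z = 0 to the seat underside, each leg's axis is inset half a diameter from the nearest pair of seat edges (so the leg's bounding box is flush with the corner).

The door frame is on top of the table. Four stools sit around the table at the −y, +y, −x, +x sides.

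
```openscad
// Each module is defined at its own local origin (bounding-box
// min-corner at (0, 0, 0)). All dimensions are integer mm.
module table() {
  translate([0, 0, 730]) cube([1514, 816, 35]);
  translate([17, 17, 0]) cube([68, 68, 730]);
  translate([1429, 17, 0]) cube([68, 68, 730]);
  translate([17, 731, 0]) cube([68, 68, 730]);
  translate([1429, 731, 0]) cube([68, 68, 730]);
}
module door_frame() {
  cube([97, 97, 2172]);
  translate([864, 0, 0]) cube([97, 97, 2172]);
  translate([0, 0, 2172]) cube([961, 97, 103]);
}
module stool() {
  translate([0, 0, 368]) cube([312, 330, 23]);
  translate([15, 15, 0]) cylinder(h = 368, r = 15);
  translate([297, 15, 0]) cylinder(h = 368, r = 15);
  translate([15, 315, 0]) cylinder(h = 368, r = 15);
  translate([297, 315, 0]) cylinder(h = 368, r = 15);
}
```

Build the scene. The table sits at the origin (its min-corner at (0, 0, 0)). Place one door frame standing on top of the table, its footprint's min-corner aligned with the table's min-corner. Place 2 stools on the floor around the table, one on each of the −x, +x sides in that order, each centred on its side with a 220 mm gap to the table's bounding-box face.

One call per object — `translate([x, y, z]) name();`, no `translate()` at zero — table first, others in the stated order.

table();
translate([0, 0, 765]) door_frame();
translate([-532, 243, 0]) stool();
translate([1734, 243, 0]) stool();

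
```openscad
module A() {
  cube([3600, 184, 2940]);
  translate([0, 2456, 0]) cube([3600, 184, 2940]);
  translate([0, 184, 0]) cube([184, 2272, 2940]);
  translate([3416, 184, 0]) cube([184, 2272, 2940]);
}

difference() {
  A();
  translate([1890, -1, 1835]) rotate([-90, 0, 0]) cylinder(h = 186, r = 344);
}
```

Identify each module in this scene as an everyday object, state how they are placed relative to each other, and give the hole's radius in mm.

The subtracted cylinder has r = 344 mm.

A is a house frame. The house frame has a circular hole through its front wall. The hole's radius is 344 mm.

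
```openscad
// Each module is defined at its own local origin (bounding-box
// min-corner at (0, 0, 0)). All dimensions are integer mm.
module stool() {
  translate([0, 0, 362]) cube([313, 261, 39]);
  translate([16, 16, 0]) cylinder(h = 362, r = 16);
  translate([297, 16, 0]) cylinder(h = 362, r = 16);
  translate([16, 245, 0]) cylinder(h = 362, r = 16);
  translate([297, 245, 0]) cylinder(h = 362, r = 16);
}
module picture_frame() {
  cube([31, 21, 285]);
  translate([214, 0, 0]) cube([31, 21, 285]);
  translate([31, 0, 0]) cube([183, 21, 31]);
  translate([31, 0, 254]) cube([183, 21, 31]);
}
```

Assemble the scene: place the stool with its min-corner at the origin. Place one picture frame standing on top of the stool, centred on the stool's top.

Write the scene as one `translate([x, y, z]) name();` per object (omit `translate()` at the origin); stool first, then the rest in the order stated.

stool();
translate([34, 120, 401]) picture_frame();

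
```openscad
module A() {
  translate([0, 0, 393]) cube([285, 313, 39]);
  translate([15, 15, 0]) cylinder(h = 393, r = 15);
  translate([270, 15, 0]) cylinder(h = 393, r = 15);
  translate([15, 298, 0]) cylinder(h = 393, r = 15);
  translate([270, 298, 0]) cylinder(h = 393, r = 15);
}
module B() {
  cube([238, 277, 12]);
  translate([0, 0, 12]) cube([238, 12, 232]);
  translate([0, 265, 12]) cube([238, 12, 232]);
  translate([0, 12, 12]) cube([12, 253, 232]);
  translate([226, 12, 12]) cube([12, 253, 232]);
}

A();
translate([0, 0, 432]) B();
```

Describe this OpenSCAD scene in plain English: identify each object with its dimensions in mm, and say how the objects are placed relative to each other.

A is a four-legged stool. The seat is a 285×313×39 mm slab whose top surface is at z = 432 mm; four round legs, each 30 mm in diameter, run from the floor (z = 0) to the underside of the seat, each leg's axis is inset half a diameter from the nearest pair of seat edges (so the leg's bounding box is flush with the corner).

B is an open-topped rectangular box: outside dimensions 238×277×244 mm, with a uniform wall and base thickness of 12 mm. The base is a full 238×277 slab on the floor; four walls sit on top of the base. The front and back walls (the −y and +y sides) span the full width; the two side walls fit between them.

The open box is on top of the stool.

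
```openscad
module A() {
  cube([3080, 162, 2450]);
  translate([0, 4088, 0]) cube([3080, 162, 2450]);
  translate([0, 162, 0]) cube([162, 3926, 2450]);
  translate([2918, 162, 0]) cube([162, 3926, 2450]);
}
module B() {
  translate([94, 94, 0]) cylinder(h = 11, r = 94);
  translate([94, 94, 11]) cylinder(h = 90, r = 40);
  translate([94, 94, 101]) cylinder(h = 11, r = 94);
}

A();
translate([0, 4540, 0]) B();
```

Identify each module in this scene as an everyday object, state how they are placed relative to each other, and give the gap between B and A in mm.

A is a house frame. B is a spool. The spool is on the floor beside the house frame on its +y side. The gap between the spool and the house frame is 290 mm.

The spool's nearest face is 290 mm from the house frame's +y face.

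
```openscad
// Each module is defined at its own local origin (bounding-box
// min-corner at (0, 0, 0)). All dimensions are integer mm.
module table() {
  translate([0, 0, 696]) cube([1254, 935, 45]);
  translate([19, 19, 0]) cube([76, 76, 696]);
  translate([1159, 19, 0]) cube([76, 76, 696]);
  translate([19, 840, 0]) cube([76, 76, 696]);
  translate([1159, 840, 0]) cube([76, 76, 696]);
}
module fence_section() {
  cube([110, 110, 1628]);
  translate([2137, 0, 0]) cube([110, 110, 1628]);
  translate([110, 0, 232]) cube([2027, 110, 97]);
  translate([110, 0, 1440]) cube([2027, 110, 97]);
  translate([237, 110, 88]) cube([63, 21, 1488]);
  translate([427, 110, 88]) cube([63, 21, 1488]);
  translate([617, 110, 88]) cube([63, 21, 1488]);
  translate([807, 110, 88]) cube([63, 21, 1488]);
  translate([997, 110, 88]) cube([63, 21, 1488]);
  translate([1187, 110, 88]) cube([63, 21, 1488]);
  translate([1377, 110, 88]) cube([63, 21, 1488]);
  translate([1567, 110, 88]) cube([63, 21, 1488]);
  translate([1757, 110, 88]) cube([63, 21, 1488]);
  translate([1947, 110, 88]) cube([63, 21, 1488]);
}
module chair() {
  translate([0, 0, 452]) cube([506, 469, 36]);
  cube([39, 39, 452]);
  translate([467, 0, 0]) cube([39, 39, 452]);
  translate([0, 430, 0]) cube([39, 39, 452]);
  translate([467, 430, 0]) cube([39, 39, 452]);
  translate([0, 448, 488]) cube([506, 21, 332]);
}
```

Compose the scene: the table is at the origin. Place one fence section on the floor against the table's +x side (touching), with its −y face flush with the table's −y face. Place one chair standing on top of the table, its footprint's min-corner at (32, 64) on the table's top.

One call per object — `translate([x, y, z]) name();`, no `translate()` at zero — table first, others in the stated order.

table();
translate([1254, 0, 0]) fence_section();
translate([32, 64, 741]) chair();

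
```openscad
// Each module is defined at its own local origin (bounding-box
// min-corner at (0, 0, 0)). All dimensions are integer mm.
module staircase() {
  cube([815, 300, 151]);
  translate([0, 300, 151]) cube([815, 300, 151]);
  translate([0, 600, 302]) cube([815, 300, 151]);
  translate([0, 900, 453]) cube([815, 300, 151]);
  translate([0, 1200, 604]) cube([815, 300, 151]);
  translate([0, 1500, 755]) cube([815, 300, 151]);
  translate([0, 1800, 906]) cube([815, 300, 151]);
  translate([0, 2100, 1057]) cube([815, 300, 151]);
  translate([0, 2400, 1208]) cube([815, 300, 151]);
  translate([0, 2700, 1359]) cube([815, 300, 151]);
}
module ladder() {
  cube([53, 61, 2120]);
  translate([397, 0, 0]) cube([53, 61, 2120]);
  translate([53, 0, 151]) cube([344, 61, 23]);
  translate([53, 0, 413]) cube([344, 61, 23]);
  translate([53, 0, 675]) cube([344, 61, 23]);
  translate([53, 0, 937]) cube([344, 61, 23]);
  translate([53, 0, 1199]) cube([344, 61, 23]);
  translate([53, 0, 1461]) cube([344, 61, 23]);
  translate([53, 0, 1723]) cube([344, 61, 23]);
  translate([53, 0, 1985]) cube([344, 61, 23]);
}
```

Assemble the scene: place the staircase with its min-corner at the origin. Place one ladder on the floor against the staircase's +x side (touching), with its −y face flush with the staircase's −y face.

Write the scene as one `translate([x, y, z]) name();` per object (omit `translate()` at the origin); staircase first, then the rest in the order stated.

staircase();
translate([815, 0, 0]) ladder();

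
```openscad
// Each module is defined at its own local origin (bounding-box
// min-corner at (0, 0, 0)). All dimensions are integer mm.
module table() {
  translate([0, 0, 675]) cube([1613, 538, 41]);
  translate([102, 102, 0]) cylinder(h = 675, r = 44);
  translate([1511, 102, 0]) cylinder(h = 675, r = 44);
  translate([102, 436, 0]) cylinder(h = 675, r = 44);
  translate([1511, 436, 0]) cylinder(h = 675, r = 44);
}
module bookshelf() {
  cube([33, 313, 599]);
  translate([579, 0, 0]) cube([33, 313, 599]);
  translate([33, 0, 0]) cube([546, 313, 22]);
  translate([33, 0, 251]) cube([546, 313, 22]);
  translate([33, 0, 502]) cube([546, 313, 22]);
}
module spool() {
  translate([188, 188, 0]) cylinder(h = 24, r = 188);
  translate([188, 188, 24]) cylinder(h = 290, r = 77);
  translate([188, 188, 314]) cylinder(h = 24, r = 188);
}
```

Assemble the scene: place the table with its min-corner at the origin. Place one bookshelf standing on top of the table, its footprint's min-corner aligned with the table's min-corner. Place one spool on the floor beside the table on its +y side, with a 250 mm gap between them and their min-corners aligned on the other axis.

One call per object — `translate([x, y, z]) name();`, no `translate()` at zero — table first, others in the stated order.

table();
translate([0, 0, 716]) bookshelf();
translate([0, 788, 0]) spool();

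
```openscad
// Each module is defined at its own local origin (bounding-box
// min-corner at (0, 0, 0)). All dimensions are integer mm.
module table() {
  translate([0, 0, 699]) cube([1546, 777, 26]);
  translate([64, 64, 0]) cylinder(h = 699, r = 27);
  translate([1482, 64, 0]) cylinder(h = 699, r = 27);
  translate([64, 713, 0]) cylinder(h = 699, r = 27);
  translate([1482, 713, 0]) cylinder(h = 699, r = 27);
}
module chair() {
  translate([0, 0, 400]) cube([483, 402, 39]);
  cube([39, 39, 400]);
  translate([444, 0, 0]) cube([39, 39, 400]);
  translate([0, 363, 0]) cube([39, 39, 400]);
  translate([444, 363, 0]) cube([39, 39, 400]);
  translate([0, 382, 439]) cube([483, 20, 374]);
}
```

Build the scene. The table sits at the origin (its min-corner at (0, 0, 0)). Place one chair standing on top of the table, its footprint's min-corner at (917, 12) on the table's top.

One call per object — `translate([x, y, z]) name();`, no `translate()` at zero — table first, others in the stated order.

table();
translate([917, 12, 725]) chair();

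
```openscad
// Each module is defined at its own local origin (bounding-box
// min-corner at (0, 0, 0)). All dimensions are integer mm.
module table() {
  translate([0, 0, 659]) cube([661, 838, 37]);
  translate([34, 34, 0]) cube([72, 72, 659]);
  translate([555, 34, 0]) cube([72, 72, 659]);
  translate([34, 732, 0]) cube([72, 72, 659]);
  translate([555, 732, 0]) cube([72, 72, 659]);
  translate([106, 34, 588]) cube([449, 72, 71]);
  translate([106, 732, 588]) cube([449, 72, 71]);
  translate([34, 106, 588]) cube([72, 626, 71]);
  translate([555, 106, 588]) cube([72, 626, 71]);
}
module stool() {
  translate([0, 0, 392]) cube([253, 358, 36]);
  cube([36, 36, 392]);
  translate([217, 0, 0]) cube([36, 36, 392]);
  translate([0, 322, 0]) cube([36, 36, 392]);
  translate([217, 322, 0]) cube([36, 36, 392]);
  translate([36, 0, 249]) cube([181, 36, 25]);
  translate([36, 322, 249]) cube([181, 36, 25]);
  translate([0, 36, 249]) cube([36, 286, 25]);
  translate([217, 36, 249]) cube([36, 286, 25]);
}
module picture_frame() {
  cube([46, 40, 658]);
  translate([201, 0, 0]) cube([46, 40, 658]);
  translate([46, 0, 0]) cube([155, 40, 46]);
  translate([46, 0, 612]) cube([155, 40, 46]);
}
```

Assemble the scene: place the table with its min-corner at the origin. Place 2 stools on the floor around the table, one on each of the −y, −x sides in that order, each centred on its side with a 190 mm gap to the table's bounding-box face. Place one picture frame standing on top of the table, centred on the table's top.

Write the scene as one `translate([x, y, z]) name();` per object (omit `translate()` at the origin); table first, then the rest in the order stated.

table();
translate([204, -548, 0]) stool();
translate([-443, 240, 0]) stool();
translate([207, 399, 696]) picture_frame();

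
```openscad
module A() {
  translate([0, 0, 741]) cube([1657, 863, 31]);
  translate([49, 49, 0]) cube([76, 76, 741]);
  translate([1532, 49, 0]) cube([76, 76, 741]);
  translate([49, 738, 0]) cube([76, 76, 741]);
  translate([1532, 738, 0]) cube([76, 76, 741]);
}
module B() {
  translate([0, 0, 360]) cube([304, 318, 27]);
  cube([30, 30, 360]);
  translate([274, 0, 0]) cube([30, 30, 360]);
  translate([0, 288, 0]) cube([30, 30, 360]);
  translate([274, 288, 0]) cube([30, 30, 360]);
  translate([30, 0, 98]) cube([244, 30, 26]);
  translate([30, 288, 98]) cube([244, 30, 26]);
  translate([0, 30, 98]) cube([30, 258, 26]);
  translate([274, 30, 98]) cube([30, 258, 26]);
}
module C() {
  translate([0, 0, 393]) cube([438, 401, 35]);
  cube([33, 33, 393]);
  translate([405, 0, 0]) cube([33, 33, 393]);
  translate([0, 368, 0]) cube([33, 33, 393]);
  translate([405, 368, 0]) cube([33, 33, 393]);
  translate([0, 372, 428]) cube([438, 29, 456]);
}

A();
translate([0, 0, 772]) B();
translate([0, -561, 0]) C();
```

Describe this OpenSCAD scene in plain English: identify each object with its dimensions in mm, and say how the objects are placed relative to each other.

A is a table: top 1657 mm (x) × 863 mm (y), 31 mm thick, upper face at z = 772 mm, on four 76×76 mm square legs, each inset 49 mm from the nearest pair of top edges, running from z = 0 to the bottom of the top.

B is a four-legged stool. The seat is 304×318 mm, 27 mm thick, top at z = 387 mm. It stands on four square legs, each 30×30 mm in cross-section, from z = 0 to the seat underside, each flush with a corner of the seat. Four stretchers, 30 mm wide and 26 mm tall, connect adjacent legs with their undersides at z = 98 mm, each running between the inner faces of the legs it joins and aligned with the legs' outer faces on the other axis.

C is a chair: 438×401 mm seat, 35 mm thick, top at z = 428 mm, on four 33 mm square corner legs flush with the seat edges. A 29 mm thick backrest slab spans the full seat width, extending 456 mm above the seat top, its back face flush with the seat's +y edge.

The stool is on top of the table. The chair is on the floor beside the table on its −y side.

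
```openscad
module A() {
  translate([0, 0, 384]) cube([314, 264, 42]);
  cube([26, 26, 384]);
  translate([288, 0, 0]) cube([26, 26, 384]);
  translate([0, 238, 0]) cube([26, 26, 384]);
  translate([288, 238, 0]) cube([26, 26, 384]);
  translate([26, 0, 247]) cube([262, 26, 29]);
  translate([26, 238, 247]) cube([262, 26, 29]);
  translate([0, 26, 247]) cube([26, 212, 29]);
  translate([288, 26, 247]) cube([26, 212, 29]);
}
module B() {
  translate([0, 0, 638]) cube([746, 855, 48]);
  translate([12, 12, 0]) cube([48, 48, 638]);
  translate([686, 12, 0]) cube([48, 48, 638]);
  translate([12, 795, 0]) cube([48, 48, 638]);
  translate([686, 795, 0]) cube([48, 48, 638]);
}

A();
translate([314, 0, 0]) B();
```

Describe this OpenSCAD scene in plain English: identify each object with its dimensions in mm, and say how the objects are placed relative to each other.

A is a four-legged stool. The seat is 314×264 mm, 42 mm thick, top at z = 426 mm. It stands on four square legs, each 26×26 mm in cross-section, from z = 0 to the seat underside, each flush with a corner of the seat. Four stretchers, 26 mm wide and 29 mm tall, connect adjacent legs with their undersides at z = 247 mm, each running between the inner faces of the legs it joins and aligned with the legs' outer faces on the other axis.

B is a table with a 746×855 mm rectangular top, 48 mm thick, top surface at z = 686 mm, supported by four 48×48 mm square legs, each inset 12 mm from the nearest pair of top edges, running from the floor.

The table is against the stool's +x side, with their −y faces flush.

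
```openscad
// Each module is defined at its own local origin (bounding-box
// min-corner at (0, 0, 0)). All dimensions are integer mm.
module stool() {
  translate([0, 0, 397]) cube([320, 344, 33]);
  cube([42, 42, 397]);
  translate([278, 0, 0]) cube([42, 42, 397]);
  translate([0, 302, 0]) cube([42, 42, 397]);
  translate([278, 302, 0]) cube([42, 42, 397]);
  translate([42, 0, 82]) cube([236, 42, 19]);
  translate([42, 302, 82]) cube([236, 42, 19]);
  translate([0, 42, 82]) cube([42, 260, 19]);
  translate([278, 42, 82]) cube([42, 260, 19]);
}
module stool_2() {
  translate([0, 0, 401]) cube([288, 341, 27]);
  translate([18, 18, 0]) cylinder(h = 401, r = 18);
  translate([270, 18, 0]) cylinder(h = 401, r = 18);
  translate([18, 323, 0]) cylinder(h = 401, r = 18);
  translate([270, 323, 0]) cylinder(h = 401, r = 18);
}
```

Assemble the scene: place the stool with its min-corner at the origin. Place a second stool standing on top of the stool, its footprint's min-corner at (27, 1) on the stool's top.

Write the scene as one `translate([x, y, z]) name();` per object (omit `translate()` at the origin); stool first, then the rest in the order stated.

stool();
translate([27, 1, 430]) stool_2();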